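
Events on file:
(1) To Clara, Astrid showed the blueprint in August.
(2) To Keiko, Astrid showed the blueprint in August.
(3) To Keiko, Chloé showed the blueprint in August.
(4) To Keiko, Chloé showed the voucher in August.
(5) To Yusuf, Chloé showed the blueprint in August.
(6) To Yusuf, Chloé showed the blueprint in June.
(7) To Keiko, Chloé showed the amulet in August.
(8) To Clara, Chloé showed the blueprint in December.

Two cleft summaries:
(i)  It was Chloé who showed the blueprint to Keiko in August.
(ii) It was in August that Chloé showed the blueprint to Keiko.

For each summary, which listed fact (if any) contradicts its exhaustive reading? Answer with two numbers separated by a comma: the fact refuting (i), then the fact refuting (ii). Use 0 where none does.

(i): focus "Chloé". Looking for same thing, recipient, setting (the blueprint / Keiko / in August) with some other agent — fact (2) has Astrid there. Refuted.
(ii): focus "in August". No fact shares same agent, thing, recipient (Chloé / the blueprint / Keiko) with a different setting. 0.

2, 0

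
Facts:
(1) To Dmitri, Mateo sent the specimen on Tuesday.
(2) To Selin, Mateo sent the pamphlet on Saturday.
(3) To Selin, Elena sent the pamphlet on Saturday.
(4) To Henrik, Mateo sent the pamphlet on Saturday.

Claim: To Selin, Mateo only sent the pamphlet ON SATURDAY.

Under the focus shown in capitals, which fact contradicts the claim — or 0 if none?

The capitals mark "on Saturday" as focus. So "only" rules out other settings, with the rest (agent = Mateo, thing = the pamphlet, recipient = Selin) as background.
Every other fact changes something in the background, not just the setting. Nothing refutes the claim.

0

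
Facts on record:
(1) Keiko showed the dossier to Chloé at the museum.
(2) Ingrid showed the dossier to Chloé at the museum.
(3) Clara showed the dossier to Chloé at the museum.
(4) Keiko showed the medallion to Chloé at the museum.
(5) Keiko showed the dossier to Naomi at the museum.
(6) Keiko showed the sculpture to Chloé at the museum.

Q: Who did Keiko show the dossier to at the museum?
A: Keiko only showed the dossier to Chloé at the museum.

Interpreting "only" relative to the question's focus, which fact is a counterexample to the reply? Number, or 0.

The question "Who did ... to ...?" targets the recipient, so in the reply the focus falls on "Chloé".
"Only" then excludes alternative recipients while the background — same agent, thing, setting (Keiko / the dossier / at the museum) — is held fixed.
Fact (5) shares the background with a different recipient (Naomi) — counterexample.
(Fact (4) would refute a reading with focus on the thing — but that is not what the question asks.)

5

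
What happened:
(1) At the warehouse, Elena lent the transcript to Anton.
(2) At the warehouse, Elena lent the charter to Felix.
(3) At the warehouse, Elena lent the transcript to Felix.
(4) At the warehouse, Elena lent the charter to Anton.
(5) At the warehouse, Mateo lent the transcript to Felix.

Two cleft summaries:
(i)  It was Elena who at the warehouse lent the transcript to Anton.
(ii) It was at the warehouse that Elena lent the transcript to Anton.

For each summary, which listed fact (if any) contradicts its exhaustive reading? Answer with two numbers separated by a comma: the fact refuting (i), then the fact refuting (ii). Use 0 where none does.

0, 0

Summary (i) focuses "Elena" (the agent); background thing = the transcript, recipient = Anton, setting = at the warehouse. No fact matches that background with a different agent, so 0.
Summary (ii) focuses "at the warehouse" (the setting); background agent = Elena, thing = the transcript, recipient = Anton. No fact matches that background with a different setting, so 0.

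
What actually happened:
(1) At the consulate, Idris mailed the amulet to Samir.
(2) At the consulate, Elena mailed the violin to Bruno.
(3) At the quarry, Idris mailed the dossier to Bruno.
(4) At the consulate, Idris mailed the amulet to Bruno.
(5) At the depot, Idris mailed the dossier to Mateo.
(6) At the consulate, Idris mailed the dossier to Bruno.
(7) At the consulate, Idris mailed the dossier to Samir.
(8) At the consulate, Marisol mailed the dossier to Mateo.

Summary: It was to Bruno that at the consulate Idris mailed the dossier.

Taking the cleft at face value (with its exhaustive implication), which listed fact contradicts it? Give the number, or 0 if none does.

The cleft puts "Bruno" in focus and presupposes the open proposition with Idris as agent and the dossier as thing and at the consulate as setting.
Exhaustivity: Bruno is the only recipient satisfying that background.
But fact (7) also has Idris as agent and the dossier as thing and at the consulate as setting, with recipient = Samir — so the exhaustive reading fails.

7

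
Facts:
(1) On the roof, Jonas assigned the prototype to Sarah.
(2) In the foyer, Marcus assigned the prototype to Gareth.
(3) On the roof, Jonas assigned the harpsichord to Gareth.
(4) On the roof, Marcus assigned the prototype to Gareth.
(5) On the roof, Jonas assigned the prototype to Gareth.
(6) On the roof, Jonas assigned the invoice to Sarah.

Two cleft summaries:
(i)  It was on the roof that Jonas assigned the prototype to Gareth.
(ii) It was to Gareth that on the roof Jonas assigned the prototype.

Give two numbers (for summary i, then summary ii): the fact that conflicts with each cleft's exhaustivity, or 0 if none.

0, 1

(i): focus "on the roof". No fact shares same agent, thing, recipient (Jonas / the prototype / Gareth) with a different setting. 0.
(ii): focus "Gareth". Looking for same agent, thing, setting (Jonas / the prototype / on the roof) with some other recipient — fact (1) has Sarah there. Refuted.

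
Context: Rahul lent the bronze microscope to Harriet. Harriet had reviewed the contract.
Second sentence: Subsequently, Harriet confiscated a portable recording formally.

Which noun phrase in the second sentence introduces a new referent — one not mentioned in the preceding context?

a portable recording

"Harriet" in the second sentence is given — already mentioned in the context.
"a portable recording" has no antecedent in the context; it is discourse-new (the indefinite article also signals a new referent).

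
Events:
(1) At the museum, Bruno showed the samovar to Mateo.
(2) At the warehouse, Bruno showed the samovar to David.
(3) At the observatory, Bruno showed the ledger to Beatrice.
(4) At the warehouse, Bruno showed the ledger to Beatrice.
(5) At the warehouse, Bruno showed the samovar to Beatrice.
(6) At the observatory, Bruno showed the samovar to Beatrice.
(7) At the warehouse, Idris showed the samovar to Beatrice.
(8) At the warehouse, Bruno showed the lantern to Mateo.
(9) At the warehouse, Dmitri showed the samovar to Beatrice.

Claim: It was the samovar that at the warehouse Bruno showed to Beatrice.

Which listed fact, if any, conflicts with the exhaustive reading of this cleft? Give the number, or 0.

Focus of the cleft: "the samovar" (the thing). Presupposed background: same agent, recipient, setting (Bruno / Beatrice / at the warehouse).
Exhaustivity: the samovar is the only thing satisfying that background.
Fact (4) shares the background but with thing = the ledger; exhaustivity is violated.

4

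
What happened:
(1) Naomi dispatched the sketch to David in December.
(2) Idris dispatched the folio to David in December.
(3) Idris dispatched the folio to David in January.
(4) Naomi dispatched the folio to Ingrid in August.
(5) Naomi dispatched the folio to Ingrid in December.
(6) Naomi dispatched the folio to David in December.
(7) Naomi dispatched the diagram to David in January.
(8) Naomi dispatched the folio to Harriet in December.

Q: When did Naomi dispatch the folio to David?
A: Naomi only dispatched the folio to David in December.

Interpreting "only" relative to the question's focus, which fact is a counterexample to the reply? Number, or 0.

The question "When did ...?" targets the setting, so in the reply the focus falls on "in December".
So "only" ranges over settings; the rest (Naomi as agent and the folio as thing and David as recipient) is presupposed.
No fact keeps Naomi as agent and the folio as thing and David as recipient while changing the setting; every other fact differs on something backgrounded. The reply stands.
(Fact (5) would refute a reading with focus on the recipient — but that is not what the question asks.)

0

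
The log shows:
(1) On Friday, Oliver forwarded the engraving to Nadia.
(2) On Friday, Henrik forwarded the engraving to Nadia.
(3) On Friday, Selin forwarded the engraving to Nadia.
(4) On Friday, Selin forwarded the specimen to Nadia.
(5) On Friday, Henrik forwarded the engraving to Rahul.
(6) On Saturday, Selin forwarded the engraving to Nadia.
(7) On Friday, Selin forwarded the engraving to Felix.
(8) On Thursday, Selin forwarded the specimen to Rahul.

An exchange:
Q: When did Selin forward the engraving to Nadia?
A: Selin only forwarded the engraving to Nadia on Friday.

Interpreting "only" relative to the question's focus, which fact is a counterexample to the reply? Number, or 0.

Answering "When did ...?" puts focus on the setting — here, "on Friday".
So "only" ranges over settings; the rest (Selin as agent and the engraving as thing and Nadia as recipient) is presupposed.
Fact (6) keeps Selin as agent and the engraving as thing and Nadia as recipient but has setting = on Saturday; that refutes the reply.
(Fact (4) would refute a reading with focus on the thing — but that is not what the question asks.)

6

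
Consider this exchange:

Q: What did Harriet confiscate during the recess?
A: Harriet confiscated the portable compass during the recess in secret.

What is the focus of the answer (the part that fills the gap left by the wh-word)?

The wh-word "what" asks about the direct object.
In the answer, "Harriet" and "during the recess" are given — repeated from the question.
"in secret" is also new, but it specifies the manner, which is not what the question asks about — so it is not the focus.
The constituent filling the direct object gap is "the portable compass"; that is the focus.

the portable compass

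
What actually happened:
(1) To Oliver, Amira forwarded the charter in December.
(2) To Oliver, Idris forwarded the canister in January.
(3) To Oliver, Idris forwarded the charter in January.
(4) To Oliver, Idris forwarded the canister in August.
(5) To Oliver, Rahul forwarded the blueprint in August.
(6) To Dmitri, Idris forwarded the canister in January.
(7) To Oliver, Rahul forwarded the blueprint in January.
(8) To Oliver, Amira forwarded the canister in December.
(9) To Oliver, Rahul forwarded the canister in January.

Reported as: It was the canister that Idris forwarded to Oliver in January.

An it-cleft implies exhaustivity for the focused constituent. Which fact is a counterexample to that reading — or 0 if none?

The cleft puts "the canister" in focus and presupposes the open proposition with same agent, recipient, setting (Idris / Oliver / in January).
Exhaustivity: the canister is the only thing satisfying that background.
Fact (3) shares the background but with thing = the charter; exhaustivity is violated.

3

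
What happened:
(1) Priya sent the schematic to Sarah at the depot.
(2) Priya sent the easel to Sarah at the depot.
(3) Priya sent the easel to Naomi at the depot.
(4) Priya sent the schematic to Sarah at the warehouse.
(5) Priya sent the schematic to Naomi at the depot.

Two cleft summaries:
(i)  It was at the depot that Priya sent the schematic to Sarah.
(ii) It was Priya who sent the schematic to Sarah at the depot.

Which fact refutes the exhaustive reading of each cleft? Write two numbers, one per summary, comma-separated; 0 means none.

Summary (i) focuses "at the depot" (the setting); background Priya as agent and the schematic as thing and Sarah as recipient. Fact (4) matches that background with setting = at the warehouse — refutes (i).
Summary (ii) focuses "Priya" (the agent); background the schematic as thing and Sarah as recipient and at the depot as setting. No fact matches that background with a different agent, so 0.

4, 0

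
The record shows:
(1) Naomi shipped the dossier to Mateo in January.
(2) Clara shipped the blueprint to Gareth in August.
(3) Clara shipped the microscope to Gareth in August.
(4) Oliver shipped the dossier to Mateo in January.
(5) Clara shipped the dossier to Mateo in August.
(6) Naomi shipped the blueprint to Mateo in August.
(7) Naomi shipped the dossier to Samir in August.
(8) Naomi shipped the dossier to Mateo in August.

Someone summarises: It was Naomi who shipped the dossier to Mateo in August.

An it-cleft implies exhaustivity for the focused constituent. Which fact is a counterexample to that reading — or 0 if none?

The cleft puts "Naomi" in focus and presupposes the open proposition with same thing, recipient, setting (the dossier / Mateo / in August).
The exhaustive reading says no other agent fits that background.
But fact (5) also has same thing, recipient, setting (the dossier / Mateo / in August), with agent = Clara — so the exhaustive reading fails.

5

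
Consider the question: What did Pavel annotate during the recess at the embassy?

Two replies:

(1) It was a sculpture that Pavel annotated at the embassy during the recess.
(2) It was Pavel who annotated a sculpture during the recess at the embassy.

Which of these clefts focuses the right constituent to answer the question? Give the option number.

The question word "what" targets the direct object.
Option (1) clefts "a sculpture" — that matches what the question asks about.
Option (2) clefts "Pavel" — the subject (agent), not what was asked.
So the congruent reply is (1).

1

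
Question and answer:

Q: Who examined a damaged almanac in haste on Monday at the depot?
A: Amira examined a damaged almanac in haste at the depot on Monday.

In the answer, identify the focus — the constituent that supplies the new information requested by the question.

Amira

The wh-word "who" asks about the subject (agent).
In the answer, "a damaged almanac", "in haste", "on Monday" and "at the depot" are given — repeated from the question.
The constituent filling the subject (agent) gap is "Amira"; that is the focus and would carry nuclear stress.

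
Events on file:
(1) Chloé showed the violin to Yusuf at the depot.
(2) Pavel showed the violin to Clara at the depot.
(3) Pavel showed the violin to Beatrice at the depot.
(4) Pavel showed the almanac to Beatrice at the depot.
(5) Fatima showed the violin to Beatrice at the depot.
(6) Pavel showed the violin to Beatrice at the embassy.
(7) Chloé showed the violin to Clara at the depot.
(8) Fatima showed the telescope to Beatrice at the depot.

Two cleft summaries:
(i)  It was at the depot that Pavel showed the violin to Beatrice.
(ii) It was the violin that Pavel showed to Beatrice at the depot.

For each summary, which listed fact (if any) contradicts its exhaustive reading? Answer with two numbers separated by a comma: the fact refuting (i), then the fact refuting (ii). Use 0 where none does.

Summary (i) focuses "at the depot" (the setting); background same agent, thing, recipient (Pavel / the violin / Beatrice). Fact (6) matches that background with setting = at the embassy — refutes (i).
Summary (ii) focuses "the violin" (the thing); background same agent, recipient, setting (Pavel / Beatrice / at the depot). Fact (4) matches that background with thing = the almanac — refutes (ii).

6, 4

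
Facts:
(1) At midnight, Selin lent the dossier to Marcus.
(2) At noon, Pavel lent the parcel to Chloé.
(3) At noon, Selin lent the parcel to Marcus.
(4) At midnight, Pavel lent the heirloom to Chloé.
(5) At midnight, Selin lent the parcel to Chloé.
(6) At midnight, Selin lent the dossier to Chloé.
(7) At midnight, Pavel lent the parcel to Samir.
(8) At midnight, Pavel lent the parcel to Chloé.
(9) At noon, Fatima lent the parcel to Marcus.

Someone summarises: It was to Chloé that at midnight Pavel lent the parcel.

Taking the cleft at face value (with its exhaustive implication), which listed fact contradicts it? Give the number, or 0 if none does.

7

Focus of the cleft: "Chloé" (the recipient). Presupposed background: same agent, thing, setting (Pavel / the parcel / at midnight).
The exhaustive reading says no other recipient fits that background.
But fact (7) also has same agent, thing, setting (Pavel / the parcel / at midnight), with recipient = Samir — so the exhaustive reading fails.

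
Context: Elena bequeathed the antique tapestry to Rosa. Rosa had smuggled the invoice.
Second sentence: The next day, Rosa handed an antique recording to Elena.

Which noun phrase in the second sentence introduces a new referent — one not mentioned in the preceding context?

an antique recording

"Rosa" and "Elena" in the second sentence are given — already mentioned in the context.
"an antique recording" has no antecedent in the context; it is discourse-new (the indefinite article also signals a new referent).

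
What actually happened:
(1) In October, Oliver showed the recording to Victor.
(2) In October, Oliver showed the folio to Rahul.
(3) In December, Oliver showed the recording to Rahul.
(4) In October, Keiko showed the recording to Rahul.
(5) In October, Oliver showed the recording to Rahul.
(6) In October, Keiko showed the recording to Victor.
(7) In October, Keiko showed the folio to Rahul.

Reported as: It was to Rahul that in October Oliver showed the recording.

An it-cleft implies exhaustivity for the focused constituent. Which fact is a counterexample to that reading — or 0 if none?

1

Focus of the cleft: "Rahul" (the recipient). Presupposed background: same agent, thing, setting (Oliver / the recording / in October).
Exhaustivity: Rahul is the only recipient satisfying that background.
But fact (1) also has same agent, thing, setting (Oliver / the recording / in October), with recipient = Victor — so the exhaustive reading fails.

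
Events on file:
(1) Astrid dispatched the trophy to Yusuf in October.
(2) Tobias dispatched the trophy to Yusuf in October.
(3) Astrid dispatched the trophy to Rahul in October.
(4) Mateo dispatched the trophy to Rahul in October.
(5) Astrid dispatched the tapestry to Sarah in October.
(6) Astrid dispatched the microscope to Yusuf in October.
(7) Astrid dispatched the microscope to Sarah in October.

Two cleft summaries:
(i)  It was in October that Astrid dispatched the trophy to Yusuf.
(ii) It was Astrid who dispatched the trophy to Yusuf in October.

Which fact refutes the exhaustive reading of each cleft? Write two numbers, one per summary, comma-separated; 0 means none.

(i): focus "in October". No fact shares same agent, thing, recipient (Astrid / the trophy / Yusuf) with a different setting. 0.
(ii): focus "Astrid". Looking for same thing, recipient, setting (the trophy / Yusuf / in October) with some other agent — fact (2) has Tobias there. Refuted.

0, 2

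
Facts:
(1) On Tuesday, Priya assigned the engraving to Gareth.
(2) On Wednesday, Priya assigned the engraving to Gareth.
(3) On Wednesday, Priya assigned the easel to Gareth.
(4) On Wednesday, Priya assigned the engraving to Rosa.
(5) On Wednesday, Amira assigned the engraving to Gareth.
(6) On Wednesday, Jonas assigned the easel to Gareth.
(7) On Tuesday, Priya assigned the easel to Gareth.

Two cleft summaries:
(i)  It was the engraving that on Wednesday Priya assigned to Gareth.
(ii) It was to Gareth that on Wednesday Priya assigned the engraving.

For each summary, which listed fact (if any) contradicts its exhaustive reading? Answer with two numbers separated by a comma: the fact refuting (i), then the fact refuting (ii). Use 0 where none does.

(i): focus "the engraving". Looking for agent = Priya, recipient = Gareth, setting = on Wednesday with some other thing — fact (3) has the easel there. Refuted.
(ii): focus "Gareth". Looking for agent = Priya, thing = the engraving, setting = on Wednesday with some other recipient — fact (4) has Rosa there. Refuted.

3, 4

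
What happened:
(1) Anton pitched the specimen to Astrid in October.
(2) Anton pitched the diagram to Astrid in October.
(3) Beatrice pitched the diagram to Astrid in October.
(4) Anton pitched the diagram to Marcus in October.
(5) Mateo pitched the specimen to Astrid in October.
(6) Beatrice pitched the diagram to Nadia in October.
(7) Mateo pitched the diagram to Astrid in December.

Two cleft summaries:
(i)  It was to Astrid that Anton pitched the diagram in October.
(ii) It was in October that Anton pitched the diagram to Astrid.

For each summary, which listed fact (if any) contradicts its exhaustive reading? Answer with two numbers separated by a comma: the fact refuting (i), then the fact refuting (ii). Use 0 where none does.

4, 0

Summary (i) focuses "Astrid" (the recipient); background same agent, thing, setting (Anton / the diagram / in October). Fact (4) matches that background with recipient = Marcus — refutes (i).
Summary (ii) focuses "in October" (the setting); background same agent, thing, recipient (Anton / the diagram / Astrid). No fact matches that background with a different setting, so 0.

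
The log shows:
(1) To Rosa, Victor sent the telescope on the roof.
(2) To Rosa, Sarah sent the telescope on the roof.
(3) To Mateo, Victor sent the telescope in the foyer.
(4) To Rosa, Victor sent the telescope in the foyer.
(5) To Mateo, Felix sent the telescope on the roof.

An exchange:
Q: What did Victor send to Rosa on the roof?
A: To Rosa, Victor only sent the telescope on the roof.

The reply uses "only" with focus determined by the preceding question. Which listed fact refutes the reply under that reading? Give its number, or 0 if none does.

Answering "What did ...?" puts focus on the thing — here, "the telescope".
"Only" then excludes alternative things while the background — Victor as agent and Rosa as recipient and on the roof as setting — is held fixed.
No listed fact shares that background with another thing. Nothing contradicts the reply.
(Fact (4) would refute a reading with focus on the setting — but that is not what the question asks.)

0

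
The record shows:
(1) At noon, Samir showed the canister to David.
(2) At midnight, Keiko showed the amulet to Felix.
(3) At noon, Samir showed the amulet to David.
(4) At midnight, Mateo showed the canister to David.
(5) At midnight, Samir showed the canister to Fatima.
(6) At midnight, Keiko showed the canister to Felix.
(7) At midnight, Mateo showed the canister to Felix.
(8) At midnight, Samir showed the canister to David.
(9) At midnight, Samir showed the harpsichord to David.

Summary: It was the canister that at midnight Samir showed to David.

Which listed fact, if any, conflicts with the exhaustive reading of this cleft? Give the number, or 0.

9

Focus of the cleft: "the canister" (the thing). Presupposed background: same agent, recipient, setting (Samir / David / at midnight).
Exhaustivity: the canister is the only thing satisfying that background.
Fact (9) shares the background but with thing = the harpsichord; exhaustivity is violated.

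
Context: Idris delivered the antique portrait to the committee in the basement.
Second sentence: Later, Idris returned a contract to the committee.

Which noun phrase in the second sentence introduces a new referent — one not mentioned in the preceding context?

a contract

"Idris" and "the committee" in the second sentence are given — already mentioned in the context.
"a contract" has no antecedent in the context; it is discourse-new (the indefinite article also signals a new referent).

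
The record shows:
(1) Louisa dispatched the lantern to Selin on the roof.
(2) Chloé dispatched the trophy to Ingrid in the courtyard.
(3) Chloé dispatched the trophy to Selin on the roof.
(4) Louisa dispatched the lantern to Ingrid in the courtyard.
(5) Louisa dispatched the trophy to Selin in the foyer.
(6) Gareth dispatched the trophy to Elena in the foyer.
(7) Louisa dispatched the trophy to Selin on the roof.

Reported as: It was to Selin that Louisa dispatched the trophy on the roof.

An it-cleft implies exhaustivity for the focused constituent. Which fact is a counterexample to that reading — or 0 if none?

Focus of the cleft: "Selin" (the recipient). Presupposed background: Louisa as agent and the trophy as thing and on the roof as setting.
Exhaustivity: Selin is the only recipient satisfying that background.
Every other fact differs from the presupposition on some backgrounded slot, so none challenges the exhaustivity.

0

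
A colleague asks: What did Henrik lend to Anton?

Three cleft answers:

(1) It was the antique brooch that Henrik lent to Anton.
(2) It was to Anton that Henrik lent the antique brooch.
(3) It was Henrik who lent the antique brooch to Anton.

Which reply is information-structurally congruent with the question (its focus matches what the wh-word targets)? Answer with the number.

1

The question word "what" targets the direct object.
Option (1) clefts "the antique brooch" — that matches what the question asks about.
Option (2) clefts "to Anton" — the recipient, not what was asked.
Option (3) clefts "Henrik" — the subject (agent), not what was asked.
So the congruent reply is (1).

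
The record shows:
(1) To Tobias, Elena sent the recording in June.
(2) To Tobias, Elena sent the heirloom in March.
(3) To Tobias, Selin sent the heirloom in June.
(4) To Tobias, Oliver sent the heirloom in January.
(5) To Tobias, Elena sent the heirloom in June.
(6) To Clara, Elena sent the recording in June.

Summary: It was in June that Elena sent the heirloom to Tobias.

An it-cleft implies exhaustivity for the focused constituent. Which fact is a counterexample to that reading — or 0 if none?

Focus of the cleft: "in June" (the setting). Presupposed background: same agent, thing, recipient (Elena / the heirloom / Tobias).
The exhaustive reading says no other setting fits that background.
Fact (2) shares the background but with setting = in March; exhaustivity is violated.

2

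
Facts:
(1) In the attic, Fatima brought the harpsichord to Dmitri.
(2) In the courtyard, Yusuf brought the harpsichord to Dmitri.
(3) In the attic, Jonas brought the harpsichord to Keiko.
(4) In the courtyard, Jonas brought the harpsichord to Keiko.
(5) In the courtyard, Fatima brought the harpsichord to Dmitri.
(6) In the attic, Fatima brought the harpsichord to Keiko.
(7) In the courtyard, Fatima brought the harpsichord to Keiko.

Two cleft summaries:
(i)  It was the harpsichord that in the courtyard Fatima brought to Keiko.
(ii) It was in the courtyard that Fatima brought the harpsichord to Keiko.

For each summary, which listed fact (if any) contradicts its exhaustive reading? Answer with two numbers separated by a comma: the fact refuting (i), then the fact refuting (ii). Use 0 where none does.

0, 6

(i): focus "the harpsichord". No fact shares same agent, recipient, setting (Fatima / Keiko / in the courtyard) with a different thing. 0.
(ii): focus "in the courtyard". Looking for same agent, thing, recipient (Fatima / the harpsichord / Keiko) with some other setting — fact (6) has in the attic there. Refuted.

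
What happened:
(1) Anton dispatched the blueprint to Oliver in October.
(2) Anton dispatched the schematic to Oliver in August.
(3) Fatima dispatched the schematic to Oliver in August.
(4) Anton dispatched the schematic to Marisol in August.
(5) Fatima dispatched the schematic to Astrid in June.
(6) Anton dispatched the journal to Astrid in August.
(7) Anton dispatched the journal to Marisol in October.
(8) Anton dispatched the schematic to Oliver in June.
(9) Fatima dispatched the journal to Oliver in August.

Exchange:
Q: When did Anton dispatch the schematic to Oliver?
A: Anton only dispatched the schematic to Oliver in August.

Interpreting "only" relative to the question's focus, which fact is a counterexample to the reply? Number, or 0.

8

Answering "When did ...?" puts focus on the setting — here, "in August".
So "only" ranges over settings; the rest (Anton as agent and the schematic as thing and Oliver as recipient) is presupposed.
Fact (8) shares the background with a different setting (in June) — counterexample.
(Fact (4) would refute a reading with focus on the recipient — but that is not what the question asks.)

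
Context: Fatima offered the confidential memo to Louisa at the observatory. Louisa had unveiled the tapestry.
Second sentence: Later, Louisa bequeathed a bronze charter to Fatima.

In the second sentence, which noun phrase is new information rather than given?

"Louisa" and "Fatima" in the second sentence are given — already mentioned in the context.
"a bronze charter" has no antecedent in the context; it is discourse-new (the indefinite article also signals a new referent).

a bronze charter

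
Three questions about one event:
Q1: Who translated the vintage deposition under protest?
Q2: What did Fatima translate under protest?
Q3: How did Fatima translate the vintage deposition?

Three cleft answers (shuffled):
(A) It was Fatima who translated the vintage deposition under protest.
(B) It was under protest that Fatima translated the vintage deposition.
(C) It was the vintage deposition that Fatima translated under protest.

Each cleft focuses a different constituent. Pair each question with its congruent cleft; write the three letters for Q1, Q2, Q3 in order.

Q1 asks about the subject (agent); cleft (A) focuses "Fatima", which is the subject (agent) — so Q1 → A.
Q2 asks about the direct object; cleft (C) focuses "the vintage deposition", which is the direct object — so Q2 → C.
Q3 asks about the manner; cleft (B) focuses "under protest", which is the manner — so Q3 → B.
Mapping: Q1→A, Q2→C, Q3→B.

ACB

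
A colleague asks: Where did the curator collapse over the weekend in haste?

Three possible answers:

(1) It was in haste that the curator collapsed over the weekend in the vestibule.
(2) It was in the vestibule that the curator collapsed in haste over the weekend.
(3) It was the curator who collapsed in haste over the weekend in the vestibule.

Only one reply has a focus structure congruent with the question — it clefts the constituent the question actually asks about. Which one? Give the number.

The question word "where" targets the location.
Option (1) clefts "in haste" — the manner, not what was asked.
Option (2) clefts "in the vestibule" — that matches what the question asks about.
Option (3) clefts "the curator" — the subject (agent), not what was asked.
So the congruent reply is (2).

2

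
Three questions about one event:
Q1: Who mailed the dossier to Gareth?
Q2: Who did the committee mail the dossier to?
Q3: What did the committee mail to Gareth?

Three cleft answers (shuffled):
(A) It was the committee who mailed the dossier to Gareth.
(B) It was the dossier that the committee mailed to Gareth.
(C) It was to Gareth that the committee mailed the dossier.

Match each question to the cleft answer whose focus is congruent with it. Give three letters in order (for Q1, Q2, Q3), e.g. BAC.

Q1 asks about the subject (agent); cleft (A) focuses "the committee", which is the subject (agent) — so Q1 → A.
Q2 asks about the recipient; cleft (C) focuses "to Gareth", which is the recipient — so Q2 → C.
Q3 asks about the direct object; cleft (B) focuses "the dossier", which is the direct object — so Q3 → B.
Mapping: Q1→A, Q2→C, Q3→B.

ACB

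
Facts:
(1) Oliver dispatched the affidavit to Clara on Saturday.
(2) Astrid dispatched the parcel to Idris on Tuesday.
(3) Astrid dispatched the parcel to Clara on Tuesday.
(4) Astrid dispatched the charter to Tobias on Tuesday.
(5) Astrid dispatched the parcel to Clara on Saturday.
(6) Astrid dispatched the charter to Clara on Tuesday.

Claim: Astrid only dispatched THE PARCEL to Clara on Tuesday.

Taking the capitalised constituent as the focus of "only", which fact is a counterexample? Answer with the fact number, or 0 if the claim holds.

6

The capitals mark "the parcel" as focus. So "only" rules out other things, with the rest (agent = Astrid, recipient = Clara, setting = on Tuesday) as background.
Fact (6) matches on agent = Astrid, recipient = Clara, setting = on Tuesday, but has thing = the charter instead. That refutes the claim.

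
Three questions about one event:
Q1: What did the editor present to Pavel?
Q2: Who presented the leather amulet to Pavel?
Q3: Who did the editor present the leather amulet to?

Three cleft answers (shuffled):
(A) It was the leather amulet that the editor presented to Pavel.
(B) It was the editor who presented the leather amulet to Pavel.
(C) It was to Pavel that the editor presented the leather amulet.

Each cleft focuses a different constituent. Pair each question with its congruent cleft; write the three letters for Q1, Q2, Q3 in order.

Q1 asks about the direct object; cleft (A) focuses "the leather amulet", which is the direct object — so Q1 → A.
Q2 asks about the subject (agent); cleft (B) focuses "the editor", which is the subject (agent) — so Q2 → B.
Q3 asks about the recipient; cleft (C) focuses "to Pavel", which is the recipient — so Q3 → C.
Mapping: Q1→A, Q2→B, Q3→C.

ABC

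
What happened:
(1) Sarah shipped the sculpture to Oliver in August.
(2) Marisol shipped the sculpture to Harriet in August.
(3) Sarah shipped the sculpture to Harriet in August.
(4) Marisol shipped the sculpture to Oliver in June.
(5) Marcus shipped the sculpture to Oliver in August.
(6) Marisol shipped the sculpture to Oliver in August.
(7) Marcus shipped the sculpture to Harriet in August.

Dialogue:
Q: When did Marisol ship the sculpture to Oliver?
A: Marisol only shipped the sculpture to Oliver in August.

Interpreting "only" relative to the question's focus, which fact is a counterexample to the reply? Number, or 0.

4

The question "When did ...?" targets the setting, so in the reply the focus falls on "in August".
"Only" then excludes alternative settings while the background — Marisol as agent and the sculpture as thing and Oliver as recipient — is held fixed.
Fact (4) shares the background with a different setting (in June) — counterexample.
(Fact (2) would refute a reading with focus on the recipient — but that is not what the question asks.)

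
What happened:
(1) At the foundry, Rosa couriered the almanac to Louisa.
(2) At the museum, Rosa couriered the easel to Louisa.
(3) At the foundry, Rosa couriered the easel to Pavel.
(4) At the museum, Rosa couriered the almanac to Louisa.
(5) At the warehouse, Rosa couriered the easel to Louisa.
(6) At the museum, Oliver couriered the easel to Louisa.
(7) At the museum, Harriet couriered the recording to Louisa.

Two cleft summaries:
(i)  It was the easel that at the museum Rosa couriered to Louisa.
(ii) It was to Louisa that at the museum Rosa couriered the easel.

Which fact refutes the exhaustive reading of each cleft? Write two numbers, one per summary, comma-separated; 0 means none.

4, 0

Summary (i) focuses "the easel" (the thing); background same agent, recipient, setting (Rosa / Louisa / at the museum). Fact (4) matches that background with thing = the almanac — refutes (i).
Summary (ii) focuses "Louisa" (the recipient); background same agent, thing, setting (Rosa / the easel / at the museum). No fact matches that background with a different recipient, so 0.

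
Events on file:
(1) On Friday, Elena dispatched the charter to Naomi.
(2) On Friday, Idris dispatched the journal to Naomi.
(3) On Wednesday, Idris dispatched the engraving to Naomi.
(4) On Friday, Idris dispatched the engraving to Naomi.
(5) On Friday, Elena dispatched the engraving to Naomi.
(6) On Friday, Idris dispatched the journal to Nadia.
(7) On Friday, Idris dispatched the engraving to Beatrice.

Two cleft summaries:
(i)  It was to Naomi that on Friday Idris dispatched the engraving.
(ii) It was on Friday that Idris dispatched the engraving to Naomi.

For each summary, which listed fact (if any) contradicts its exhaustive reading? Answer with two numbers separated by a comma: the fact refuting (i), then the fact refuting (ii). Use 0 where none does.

(i): focus "Naomi". Looking for Idris as agent and the engraving as thing and on Friday as setting with some other recipient — fact (7) has Beatrice there. Refuted.
(ii): focus "on Friday". Looking for Idris as agent and the engraving as thing and Naomi as recipient with some other setting — fact (3) has on Wednesday there. Refuted.

7, 3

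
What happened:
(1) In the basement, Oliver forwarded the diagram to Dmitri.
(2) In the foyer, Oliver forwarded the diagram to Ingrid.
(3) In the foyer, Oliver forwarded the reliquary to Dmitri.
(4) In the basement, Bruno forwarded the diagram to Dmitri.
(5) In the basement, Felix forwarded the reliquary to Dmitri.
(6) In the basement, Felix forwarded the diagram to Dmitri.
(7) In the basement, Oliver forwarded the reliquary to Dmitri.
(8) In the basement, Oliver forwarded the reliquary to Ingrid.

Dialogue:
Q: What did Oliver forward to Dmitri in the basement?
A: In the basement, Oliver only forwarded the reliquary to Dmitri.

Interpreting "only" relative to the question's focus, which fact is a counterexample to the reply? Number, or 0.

1

The question "What did ...?" targets the thing, so in the reply the focus falls on "the reliquary".
"Only" then excludes alternative things while the background — same agent, recipient, setting (Oliver / Dmitri / in the basement) — is held fixed.
Fact (1) shares the background with a different thing (the diagram) — counterexample.
(Fact (3) would refute a reading with focus on the setting — but that is not what the question asks.)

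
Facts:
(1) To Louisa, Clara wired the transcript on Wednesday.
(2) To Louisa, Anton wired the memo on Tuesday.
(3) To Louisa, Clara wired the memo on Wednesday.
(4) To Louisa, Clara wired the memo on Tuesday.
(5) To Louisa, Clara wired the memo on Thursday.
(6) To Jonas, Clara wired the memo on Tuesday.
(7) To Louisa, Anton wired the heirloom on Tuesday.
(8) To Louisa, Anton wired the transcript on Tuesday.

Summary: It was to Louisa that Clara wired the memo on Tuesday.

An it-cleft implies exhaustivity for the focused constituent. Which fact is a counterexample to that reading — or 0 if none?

6

Focus of the cleft: "Louisa" (the recipient). Presupposed background: same agent, thing, setting (Clara / the memo / on Tuesday).
Exhaustivity: Louisa is the only recipient satisfying that background.
Fact (6) shares the background but with recipient = Jonas; exhaustivity is violated.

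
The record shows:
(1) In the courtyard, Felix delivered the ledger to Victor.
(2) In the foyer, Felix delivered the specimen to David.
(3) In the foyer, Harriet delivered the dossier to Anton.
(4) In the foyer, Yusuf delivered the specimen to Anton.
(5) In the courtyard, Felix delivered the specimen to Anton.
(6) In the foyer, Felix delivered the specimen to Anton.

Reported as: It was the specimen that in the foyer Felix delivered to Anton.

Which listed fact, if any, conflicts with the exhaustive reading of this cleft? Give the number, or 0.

0

The cleft puts "the specimen" in focus and presupposes the open proposition with agent = Felix, recipient = Anton, setting = in the foyer.
Exhaustivity: the specimen is the only thing satisfying that background.
Every other fact differs from the presupposition on some backgrounded slot, so none challenges the exhaustivity.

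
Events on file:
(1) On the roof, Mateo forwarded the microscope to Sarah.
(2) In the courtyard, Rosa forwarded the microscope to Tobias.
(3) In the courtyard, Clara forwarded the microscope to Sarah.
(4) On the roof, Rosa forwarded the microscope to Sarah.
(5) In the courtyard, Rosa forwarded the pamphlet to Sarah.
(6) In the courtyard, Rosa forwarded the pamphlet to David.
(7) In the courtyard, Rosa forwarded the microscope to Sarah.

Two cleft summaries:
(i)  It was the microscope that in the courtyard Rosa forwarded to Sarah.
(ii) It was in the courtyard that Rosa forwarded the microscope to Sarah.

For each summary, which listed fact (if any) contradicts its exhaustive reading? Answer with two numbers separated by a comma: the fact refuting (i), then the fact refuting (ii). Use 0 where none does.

5, 4

(i): focus "the microscope". Looking for agent = Rosa, recipient = Sarah, setting = in the courtyard with some other thing — fact (5) has the pamphlet there. Refuted.
(ii): focus "in the courtyard". Looking for agent = Rosa, thing = the microscope, recipient = Sarah with some other setting — fact (4) has on the roof there. Refuted.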